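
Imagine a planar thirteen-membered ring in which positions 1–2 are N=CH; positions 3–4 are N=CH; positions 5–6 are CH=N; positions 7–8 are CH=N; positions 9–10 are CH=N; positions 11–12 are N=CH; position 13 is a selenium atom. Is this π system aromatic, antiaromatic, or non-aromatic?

The p orbitals form a continuous loop: the double-bond atoms are sp², each contributing one p electron; each sp² =N– keeps its lone pair in-plane and puts one electron into the π system; the selenium donates one lone pair from its p orbital. The ring is fully conjugated.
Counting π electrons: 6 × 2 = 12 from the double-bond units + 2 from the Se atom = 14.
That gives a 4n+2 count (14, n = 3).

Aromatic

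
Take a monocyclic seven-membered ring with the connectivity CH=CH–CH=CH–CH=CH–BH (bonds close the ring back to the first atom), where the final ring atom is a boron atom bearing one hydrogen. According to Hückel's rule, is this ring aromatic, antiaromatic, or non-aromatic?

Aromatic

The p orbitals form a continuous loop: every atom in a ring double bond is sp² and brings one electron to the p orbital; the boron has an empty p orbital. The ring is fully conjugated.
Counting π electrons: 3 × 2 = 6 from the double-bond units + 0 from the BH atom = 6.
With 6 π electrons (n = 1), the Hückel 4n+2 condition holds.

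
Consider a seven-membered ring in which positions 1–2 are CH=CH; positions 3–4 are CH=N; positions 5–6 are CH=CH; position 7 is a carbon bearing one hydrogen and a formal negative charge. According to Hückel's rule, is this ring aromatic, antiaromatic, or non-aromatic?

Antiaromatic

Check conjugation: the double-bond atoms are sp², each contributing one p electron; the doubly-bonded nitrogens are pyridine-type — their lone pairs lie in the ring plane, leaving one electron in the p orbital; the carbanion's lone pair occupies the p orbital — every position has a p orbital, so the cyclic π system is continuous.
π-electron count: 3 × 2 = 6 from the double-bond units + 2 from the CH(-) atom = 8.
8 is a 4n count (n = 2), so the planar conjugated ring is antiaromatic.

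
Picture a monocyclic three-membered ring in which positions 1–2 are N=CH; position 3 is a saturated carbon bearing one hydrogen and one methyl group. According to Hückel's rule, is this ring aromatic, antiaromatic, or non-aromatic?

The CH(methyl) carbon is saturated: that saturated carbon is sp³ and has no p orbital in the ring π system. Conjugation is not continuous around the ring.
Broken conjugation rules out both aromaticity and antiaromaticity.

Non-aromatic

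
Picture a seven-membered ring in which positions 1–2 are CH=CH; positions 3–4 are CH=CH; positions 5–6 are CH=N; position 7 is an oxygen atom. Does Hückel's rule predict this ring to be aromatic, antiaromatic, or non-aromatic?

Every ring atom contributes a p orbital perpendicular to the ring (every atom in a ring double bond is sp² and brings one electron to the p orbital; the doubly-bonded nitrogens are pyridine-type — their lone pairs lie in the ring plane, leaving one electron in the p orbital; the oxygen donates one lone pair from its p orbital), so the π system is cyclic and fully conjugated.
Tallying contributions gives 3 × 2 = 6 from the double-bond units + 2 from the O atom = 8.
8 is a 4n count (n = 2), so the planar conjugated ring is antiaromatic.

Antiaromatic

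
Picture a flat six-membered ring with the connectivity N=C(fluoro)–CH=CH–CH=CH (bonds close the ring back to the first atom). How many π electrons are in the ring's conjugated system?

6

Every ring atom contributes a p orbital perpendicular to the ring (every atom in a ring double bond is sp² and brings one electron to the p orbital; the doubly-bonded nitrogens are pyridine-type — their lone pairs lie in the ring plane, leaving one electron in the p orbital), so the π system is cyclic and fully conjugated.
Tallying contributions gives 3 × 2 = 6 from the 3 double-bond units.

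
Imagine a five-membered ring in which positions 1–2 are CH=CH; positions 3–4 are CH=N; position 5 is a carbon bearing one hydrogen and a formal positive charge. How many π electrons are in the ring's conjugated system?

All ring atoms are sp² and supply a p orbital to the ring (each doubly-bonded ring atom is sp² with one p-orbital electron; the doubly-bonded nitrogens are pyridine-type — their lone pairs lie in the ring plane, leaving one electron in the p orbital; the carbocation has an empty p orbital); the conjugation is uninterrupted.
Adding the contributions, 2 × 2 = 4 from the double-bond units + 0 from the CH(+) atom = 4.

4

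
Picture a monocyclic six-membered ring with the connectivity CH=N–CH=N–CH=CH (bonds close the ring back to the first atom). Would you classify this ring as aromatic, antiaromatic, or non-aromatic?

Aromatic

The p orbitals form a continuous loop: each doubly-bonded ring atom is sp² with one p-orbital electron; each =N– nitrogen is pyridine-type (lone pair in the sp² plane, one electron in the p orbital). The ring is fully conjugated.
Counting π electrons: 3 × 2 = 6 from the 3 double-bond units.
6 = 4(1) + 2, which satisfies Hückel's 4n+2 rule.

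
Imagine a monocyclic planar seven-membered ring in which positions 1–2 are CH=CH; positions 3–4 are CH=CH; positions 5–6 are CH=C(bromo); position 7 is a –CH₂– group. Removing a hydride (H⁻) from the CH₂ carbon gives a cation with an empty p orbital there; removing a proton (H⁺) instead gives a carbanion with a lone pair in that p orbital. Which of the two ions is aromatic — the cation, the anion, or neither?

The cation

In either ion the ring is fully conjugated: every atom, including the new sp² carbon, supplies a p orbital.
Cation: 3 × 2 + 0 = 6 π electrons → 4(1)+2, aromatic.
Anion: 3 × 2 + 2 = 8 π electrons → 4(2), antiaromatic.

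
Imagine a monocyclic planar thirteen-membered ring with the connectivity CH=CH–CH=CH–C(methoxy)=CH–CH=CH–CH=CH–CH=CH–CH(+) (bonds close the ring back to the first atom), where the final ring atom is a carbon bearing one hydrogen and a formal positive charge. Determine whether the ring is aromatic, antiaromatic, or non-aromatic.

The p orbitals form a continuous loop: the double-bond atoms are sp², each contributing one p electron; the carbocation has an empty p orbital. The ring is fully conjugated.
π-electron count: 6 × 2 = 12 from the double-bond units + 0 from the CH(+) atom = 12.
12 is a 4n count (n = 3), so the planar conjugated ring is antiaromatic.

Antiaromatic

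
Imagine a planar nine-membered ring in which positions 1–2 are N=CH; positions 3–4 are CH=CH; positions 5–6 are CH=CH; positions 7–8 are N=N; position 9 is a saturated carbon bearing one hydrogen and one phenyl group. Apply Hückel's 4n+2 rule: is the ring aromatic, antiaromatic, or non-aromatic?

Non-aromatic

The CH(phenyl) position has four σ bonds — that saturated carbon is sp³ and has no p orbital in the ring π system — so the cyclic conjugation is interrupted.
Without a continuous loop of overlapping p orbitals the Hückel electron count never comes into play.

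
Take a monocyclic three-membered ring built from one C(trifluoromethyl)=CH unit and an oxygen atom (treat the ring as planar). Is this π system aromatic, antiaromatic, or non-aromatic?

The p orbitals form a continuous loop: the double-bond atoms are sp², each contributing one p electron; the oxygen donates one lone pair from its p orbital. The ring is fully conjugated.
Adding the contributions, 1 × 2 = 2 from the double-bond unit + 2 from the O atom = 4.
With 4 = 4·1 π electrons, Hückel's rule classifies the planar ring as antiaromatic.

Antiaromatic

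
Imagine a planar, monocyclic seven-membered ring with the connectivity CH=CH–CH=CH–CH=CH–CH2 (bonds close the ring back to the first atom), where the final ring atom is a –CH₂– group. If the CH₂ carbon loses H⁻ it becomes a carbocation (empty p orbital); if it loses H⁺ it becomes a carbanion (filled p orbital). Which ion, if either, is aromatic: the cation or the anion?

In either ion the ring is fully conjugated: every atom, including the new sp² carbon, supplies a p orbital.
Cation: 3 × 2 + 0 = 6 π electrons → 4(1)+2, aromatic.
Anion: 3 × 2 + 2 = 8 π electrons → 4(2), antiaromatic.

The cation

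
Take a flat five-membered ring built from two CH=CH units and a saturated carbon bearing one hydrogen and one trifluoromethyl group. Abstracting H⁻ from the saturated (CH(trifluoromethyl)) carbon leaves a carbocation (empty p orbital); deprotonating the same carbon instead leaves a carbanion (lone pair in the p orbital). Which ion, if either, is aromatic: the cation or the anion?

The anion

Both ions have a continuous loop of p orbitals — each ring atom is sp².
Cation: 2 × 2 + 0 = 4 π electrons → 4(1), antiaromatic.
Anion: 2 × 2 + 2 = 6 π electrons → 4(1)+2, aromatic.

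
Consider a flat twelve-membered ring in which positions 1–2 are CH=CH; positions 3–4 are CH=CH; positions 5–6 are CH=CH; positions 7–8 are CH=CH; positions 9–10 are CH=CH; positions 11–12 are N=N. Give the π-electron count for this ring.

All ring atoms are sp² and supply a p orbital to the ring (each doubly-bonded ring atom is sp² with one p-orbital electron; each =N– nitrogen is pyridine-type (lone pair in the sp² plane, one electron in the p orbital)); the conjugation is uninterrupted.
Tallying contributions gives 6 × 2 = 12 from the 6 double-bond units.

12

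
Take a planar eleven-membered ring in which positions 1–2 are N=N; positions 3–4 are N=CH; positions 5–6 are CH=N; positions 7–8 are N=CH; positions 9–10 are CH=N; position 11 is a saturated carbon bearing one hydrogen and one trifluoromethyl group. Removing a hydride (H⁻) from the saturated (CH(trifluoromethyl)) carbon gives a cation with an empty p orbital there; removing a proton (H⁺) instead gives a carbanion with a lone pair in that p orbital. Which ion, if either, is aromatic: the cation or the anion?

Both ions have a continuous loop of p orbitals — each ring atom is sp².
Cation: 5 × 2 + 0 = 10 π electrons → 4(2)+2, aromatic.
Anion: 5 × 2 + 2 = 12 π electrons → 4(3), antiaromatic.

The cation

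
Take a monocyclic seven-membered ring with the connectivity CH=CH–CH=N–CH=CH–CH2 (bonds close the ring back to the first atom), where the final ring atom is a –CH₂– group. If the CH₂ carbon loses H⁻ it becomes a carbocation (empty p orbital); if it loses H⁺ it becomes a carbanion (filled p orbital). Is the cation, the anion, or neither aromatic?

The cation

In both ions every ring atom is sp² and contributes a p orbital, so both rings are fully conjugated.
Cation: 3 × 2 + 0 = 6 π electrons → 4(1)+2, aromatic.
Anion: 3 × 2 + 2 = 8 π electrons → 4(2), antiaromatic.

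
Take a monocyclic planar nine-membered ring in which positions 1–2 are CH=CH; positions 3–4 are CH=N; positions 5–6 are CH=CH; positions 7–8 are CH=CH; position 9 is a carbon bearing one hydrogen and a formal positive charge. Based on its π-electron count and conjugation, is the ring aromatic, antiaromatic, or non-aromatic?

Check conjugation: the double-bond atoms are sp², each contributing one p electron; the doubly-bonded nitrogens are pyridine-type — their lone pairs lie in the ring plane, leaving one electron in the p orbital; the carbocation has an empty p orbital — every position has a p orbital, so the cyclic π system is continuous.
Adding the contributions, 4 × 2 = 8 from the double-bond units + 0 from the CH(+) atom = 8.
With 8 = 4·2 π electrons, Hückel's rule classifies the planar ring as antiaromatic.

Antiaromatic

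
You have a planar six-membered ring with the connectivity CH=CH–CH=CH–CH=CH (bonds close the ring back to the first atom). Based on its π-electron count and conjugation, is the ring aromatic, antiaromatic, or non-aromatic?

Aromatic

Check conjugation: each doubly-bonded ring atom is sp² with one p-orbital electron — every position has a p orbital, so the cyclic π system is continuous.
Adding the contributions, 3 × 2 = 6 from the 3 double-bond units.
That gives a 4n+2 count (6, n = 1).
(This ring is benzene.)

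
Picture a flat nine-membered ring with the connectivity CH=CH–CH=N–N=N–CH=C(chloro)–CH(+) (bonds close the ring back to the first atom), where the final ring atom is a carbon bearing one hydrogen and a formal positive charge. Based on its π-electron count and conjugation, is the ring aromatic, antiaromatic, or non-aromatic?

Antiaromatic

All ring atoms are sp² and supply a p orbital to the ring (every atom in a ring double bond is sp² and brings one electron to the p orbital; each =N– nitrogen is pyridine-type (lone pair in the sp² plane, one electron in the p orbital); the carbocation has an empty p orbital); the conjugation is uninterrupted.
Counting π electrons: 4 × 2 = 8 from the double-bond units + 0 from the CH(+) atom = 8.
A 4n π count (8, n = 2) in a planar conjugated ring means antiaromatic.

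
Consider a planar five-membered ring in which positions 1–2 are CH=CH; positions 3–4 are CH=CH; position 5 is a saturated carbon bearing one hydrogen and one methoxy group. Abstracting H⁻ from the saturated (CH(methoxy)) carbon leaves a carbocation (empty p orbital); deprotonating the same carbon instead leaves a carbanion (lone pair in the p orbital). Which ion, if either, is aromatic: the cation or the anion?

In either ion the ring is fully conjugated: every atom, including the new sp² carbon, supplies a p orbital.
Cation: 2 × 2 + 0 = 4 π electrons → 4(1), antiaromatic.
Anion: 2 × 2 + 2 = 6 π electrons → 4(1)+2, aromatic.

The anion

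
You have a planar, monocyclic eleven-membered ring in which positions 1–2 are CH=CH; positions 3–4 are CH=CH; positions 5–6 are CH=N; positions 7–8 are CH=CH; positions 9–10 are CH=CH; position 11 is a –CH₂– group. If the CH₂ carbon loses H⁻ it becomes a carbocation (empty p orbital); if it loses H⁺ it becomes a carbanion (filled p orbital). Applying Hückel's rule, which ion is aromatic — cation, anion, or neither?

The cation

In either ion the ring is fully conjugated: every atom, including the new sp² carbon, supplies a p orbital.
Cation: 5 × 2 + 0 = 10 π electrons → 4(2)+2, aromatic.
Anion: 5 × 2 + 2 = 12 π electrons → 4(3), antiaromatic.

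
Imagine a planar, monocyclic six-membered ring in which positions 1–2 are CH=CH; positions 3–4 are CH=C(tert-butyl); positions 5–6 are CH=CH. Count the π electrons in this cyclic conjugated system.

All ring atoms are sp² and supply a p orbital to the ring (every atom in a ring double bond is sp² and brings one electron to the p orbital); the conjugation is uninterrupted.
Adding the contributions, 3 × 2 = 6 from the 3 double-bond units.

6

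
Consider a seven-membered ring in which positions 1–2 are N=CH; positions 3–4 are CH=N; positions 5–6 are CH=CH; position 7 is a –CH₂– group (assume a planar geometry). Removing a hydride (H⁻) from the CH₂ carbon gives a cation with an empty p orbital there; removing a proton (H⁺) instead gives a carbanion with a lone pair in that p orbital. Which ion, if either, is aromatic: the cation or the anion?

Once that carbon is sp², every ring atom has a p orbital and both ions are fully conjugated.
Cation: 3 × 2 + 0 = 6 π electrons → 4(1)+2, aromatic.
Anion: 3 × 2 + 2 = 8 π electrons → 4(2), antiaromatic.

The cation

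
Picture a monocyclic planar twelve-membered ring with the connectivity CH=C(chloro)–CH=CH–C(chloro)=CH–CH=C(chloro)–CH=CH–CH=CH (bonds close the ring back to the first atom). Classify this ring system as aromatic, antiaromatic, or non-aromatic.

Every ring atom contributes a p orbital perpendicular to the ring (every atom in a ring double bond is sp² and brings one electron to the p orbital), so the π system is cyclic and fully conjugated.
Adding the contributions, 6 × 2 = 12 from the 6 double-bond units.
A 4n π count (12, n = 3) in a planar conjugated ring means antiaromatic.

Antiaromatic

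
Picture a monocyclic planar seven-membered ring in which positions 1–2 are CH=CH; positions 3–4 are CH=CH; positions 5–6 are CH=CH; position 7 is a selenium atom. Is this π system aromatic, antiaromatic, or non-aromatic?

Antiaromatic

The p orbitals form a continuous loop: every atom in a ring double bond is sp² and brings one electron to the p orbital; the selenium donates one lone pair from its p orbital. The ring is fully conjugated.
π-electron count: 3 × 2 = 6 from the double-bond units + 2 from the Se atom = 8.
A 4n π count (8, n = 2) in a planar conjugated ring means antiaromatic.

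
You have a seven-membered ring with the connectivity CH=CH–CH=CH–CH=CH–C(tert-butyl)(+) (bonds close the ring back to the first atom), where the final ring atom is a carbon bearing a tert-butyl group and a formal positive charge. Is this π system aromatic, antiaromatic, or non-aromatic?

Aromatic

The p orbitals form a continuous loop: the double-bond atoms are sp², each contributing one p electron; the carbocation has an empty p orbital. The ring is fully conjugated.
π-electron count: 3 × 2 = 6 from the double-bond units + 0 from the C(tert-butyl)(+) atom = 6.
6 = 4(1) + 2, which satisfies Hückel's 4n+2 rule.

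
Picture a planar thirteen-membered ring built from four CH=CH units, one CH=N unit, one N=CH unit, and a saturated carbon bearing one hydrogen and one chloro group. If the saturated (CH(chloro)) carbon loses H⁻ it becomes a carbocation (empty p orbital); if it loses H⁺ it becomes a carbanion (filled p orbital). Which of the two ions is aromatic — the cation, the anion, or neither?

Once that carbon is sp², every ring atom has a p orbital and both ions are fully conjugated.
Cation: 6 × 2 + 0 = 12 π electrons → 4(3), antiaromatic.
Anion: 6 × 2 + 2 = 14 π electrons → 4(3)+2, aromatic.

The anion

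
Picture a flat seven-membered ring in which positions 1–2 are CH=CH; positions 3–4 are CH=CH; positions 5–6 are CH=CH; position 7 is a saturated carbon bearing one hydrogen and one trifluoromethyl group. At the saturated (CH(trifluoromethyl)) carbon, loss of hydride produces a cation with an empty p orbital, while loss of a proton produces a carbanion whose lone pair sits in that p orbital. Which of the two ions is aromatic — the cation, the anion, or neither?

In both ions every ring atom is sp² and contributes a p orbital, so both rings are fully conjugated.
Cation: 3 × 2 + 0 = 6 π electrons → 4(1)+2, aromatic.
Anion: 3 × 2 + 2 = 8 π electrons → 4(2), antiaromatic.

The cation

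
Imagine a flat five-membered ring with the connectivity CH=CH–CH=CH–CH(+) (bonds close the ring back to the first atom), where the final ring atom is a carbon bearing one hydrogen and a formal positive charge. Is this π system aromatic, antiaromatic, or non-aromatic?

Antiaromatic

The p orbitals form a continuous loop: each doubly-bonded ring atom is sp² with one p-orbital electron; the carbocation has an empty p orbital. The ring is fully conjugated.
π-electron count: 2 × 2 = 4 from the double-bond units + 0 from the CH(+) atom = 4.
With 4 = 4·1 π electrons, Hückel's rule classifies the planar ring as antiaromatic.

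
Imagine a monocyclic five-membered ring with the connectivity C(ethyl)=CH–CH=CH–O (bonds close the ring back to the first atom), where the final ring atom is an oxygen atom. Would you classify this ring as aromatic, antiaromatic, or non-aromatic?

All ring atoms are sp² and supply a p orbital to the ring (every atom in a ring double bond is sp² and brings one electron to the p orbital; the oxygen donates one lone pair from its p orbital); the conjugation is uninterrupted.
Adding the contributions, 2 × 2 = 4 from the double-bond units + 2 from the O atom = 6.
Since 6 = 4·1 + 2, the ring meets the 4n+2 criterion.

Aromatic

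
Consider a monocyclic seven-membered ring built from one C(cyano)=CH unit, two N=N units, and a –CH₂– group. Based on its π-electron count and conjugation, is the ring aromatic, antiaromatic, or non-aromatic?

At the CH2 position, the tetrahedral CH₂ carbon is sp³ and has no p orbital in the ring π system; the ring's p-orbital overlap is broken there.
A ring that is not fully conjugated cannot be aromatic or antiaromatic regardless of its π-electron count.

Non-aromatic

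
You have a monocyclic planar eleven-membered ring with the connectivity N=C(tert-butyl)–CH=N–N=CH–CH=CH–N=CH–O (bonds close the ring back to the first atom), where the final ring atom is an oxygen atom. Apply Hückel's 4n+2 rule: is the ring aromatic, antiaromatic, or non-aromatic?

The p orbitals form a continuous loop: the double-bond atoms are sp², each contributing one p electron; the doubly-bonded nitrogens are pyridine-type — their lone pairs lie in the ring plane, leaving one electron in the p orbital; the oxygen donates one lone pair from its p orbital. The ring is fully conjugated.
π-electron count: 5 × 2 = 10 from the double-bond units + 2 from the O atom = 12.
A 4n π count (12, n = 3) in a planar conjugated ring means antiaromatic.

Antiaromatic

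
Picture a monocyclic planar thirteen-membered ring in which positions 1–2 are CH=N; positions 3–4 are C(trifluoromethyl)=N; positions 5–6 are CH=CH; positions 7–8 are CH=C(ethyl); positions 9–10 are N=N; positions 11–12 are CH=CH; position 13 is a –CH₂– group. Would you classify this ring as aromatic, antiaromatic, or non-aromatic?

Non-aromatic

The CH2 carbon is saturated: the tetrahedral CH₂ carbon is sp³ and has no p orbital in the ring π system. Conjugation is not continuous around the ring.
Hückel's rule only applies to fully conjugated rings, so this one is simply non-aromatic.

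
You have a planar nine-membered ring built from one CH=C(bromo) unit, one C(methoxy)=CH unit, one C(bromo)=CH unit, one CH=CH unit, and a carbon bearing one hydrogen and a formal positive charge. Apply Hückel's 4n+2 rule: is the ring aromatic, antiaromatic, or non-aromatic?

Check conjugation: each doubly-bonded ring atom is sp² with one p-orbital electron; the carbocation has an empty p orbital — every position has a p orbital, so the cyclic π system is continuous.
π-electron count: 4 × 2 = 8 from the double-bond units + 0 from the CH(+) atom = 8.
A 4n π count (8, n = 2) in a planar conjugated ring means antiaromatic.

Antiaromatic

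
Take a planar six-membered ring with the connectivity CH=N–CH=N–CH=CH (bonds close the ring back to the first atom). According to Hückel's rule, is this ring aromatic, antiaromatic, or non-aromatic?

Aromatic

The p orbitals form a continuous loop: the double-bond atoms are sp², each contributing one p electron; each sp² =N– keeps its lone pair in-plane and puts one electron into the π system. The ring is fully conjugated.
Tallying contributions gives 3 × 2 = 6 from the 3 double-bond units.
That gives a 4n+2 count (6, n = 1).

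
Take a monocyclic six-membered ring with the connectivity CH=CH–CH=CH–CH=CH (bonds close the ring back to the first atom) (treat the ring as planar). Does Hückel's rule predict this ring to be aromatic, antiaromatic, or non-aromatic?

Aromatic

Check conjugation: every atom in a ring double bond is sp² and brings one electron to the p orbital — every position has a p orbital, so the cyclic π system is continuous.
Adding the contributions, 3 × 2 = 6 from the 3 double-bond units.
Since 6 = 4·1 + 2, the ring meets the 4n+2 criterion.
This is benzene.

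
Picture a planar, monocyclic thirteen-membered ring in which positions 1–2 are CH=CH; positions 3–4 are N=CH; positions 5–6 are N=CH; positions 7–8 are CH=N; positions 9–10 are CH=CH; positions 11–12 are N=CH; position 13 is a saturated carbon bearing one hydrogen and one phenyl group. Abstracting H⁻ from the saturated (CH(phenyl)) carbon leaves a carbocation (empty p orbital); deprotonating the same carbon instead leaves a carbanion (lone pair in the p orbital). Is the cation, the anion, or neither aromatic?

The anion

In both ions every ring atom is sp² and contributes a p orbital, so both rings are fully conjugated.
Cation: 6 × 2 + 0 = 12 π electrons → 4(3), antiaromatic.
Anion: 6 × 2 + 2 = 14 π electrons → 4(3)+2, aromatic.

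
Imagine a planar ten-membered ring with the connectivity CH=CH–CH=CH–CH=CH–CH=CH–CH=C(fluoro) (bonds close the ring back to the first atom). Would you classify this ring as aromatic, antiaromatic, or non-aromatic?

Aromatic

Every ring atom contributes a p orbital perpendicular to the ring (every atom in a ring double bond is sp² and brings one electron to the p orbital), so the π system is cyclic and fully conjugated.
Adding the contributions, 5 × 2 = 10 from the 5 double-bond units.
Since 10 = 4·2 + 2, the ring meets the 4n+2 criterion.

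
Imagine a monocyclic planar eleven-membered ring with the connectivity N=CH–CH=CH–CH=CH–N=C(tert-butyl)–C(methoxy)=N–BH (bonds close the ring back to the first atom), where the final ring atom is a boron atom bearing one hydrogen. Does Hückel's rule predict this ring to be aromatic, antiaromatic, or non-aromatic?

Aromatic

Every ring atom contributes a p orbital perpendicular to the ring (the double-bond atoms are sp², each contributing one p electron; each sp² =N– keeps its lone pair in-plane and puts one electron into the π system; the boron has an empty p orbital), so the π system is cyclic and fully conjugated.
Tallying contributions gives 5 × 2 = 10 from the double-bond units + 0 from the BH atom = 10.
Since 10 = 4·2 + 2, the ring meets the 4n+2 criterion.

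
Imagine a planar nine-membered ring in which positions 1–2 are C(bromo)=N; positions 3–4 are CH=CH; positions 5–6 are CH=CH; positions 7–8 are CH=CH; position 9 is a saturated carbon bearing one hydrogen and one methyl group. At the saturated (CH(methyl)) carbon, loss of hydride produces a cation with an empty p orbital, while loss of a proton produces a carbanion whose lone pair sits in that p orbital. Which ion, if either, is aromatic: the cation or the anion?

Both ions have a continuous loop of p orbitals — each ring atom is sp².
Cation: 4 × 2 + 0 = 8 π electrons → 4(2), antiaromatic.
Anion: 4 × 2 + 2 = 10 π electrons → 4(2)+2, aromatic.

The anion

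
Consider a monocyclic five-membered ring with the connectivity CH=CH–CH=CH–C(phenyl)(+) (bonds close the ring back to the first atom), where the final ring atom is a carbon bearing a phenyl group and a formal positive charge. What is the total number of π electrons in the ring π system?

4

Check conjugation: the double-bond atoms are sp², each contributing one p electron; the carbocation has an empty p orbital — every position has a p orbital, so the cyclic π system is continuous.
Counting π electrons: 2 × 2 = 4 from the double-bond units + 0 from the C(phenyl)(+) atom = 4.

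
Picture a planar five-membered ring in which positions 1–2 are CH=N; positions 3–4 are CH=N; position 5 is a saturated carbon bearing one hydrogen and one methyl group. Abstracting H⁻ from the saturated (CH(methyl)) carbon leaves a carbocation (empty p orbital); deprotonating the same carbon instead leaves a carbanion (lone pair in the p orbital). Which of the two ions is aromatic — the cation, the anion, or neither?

The anion

Once that carbon is sp², every ring atom has a p orbital and both ions are fully conjugated.
Cation: 2 × 2 + 0 = 4 π electrons → 4(1), antiaromatic.
Anion: 2 × 2 + 2 = 6 π electrons → 4(1)+2, aromatic.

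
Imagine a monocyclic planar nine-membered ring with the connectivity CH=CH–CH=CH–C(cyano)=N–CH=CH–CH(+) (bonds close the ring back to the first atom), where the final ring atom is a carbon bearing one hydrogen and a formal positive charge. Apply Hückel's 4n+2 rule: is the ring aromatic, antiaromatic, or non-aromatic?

All ring atoms are sp² and supply a p orbital to the ring (the double-bond atoms are sp², each contributing one p electron; the doubly-bonded nitrogens are pyridine-type — their lone pairs lie in the ring plane, leaving one electron in the p orbital; the carbocation has an empty p orbital); the conjugation is uninterrupted.
π-electron count: 4 × 2 = 8 from the double-bond units + 0 from the CH(+) atom = 8.
With 8 = 4·2 π electrons, Hückel's rule classifies the planar ring as antiaromatic.

Antiaromatic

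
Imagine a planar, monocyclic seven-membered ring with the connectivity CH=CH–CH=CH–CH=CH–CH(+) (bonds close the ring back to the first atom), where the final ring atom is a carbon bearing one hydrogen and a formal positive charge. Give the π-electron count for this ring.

6

Every ring atom contributes a p orbital perpendicular to the ring (the double-bond atoms are sp², each contributing one p electron; the carbocation has an empty p orbital), so the π system is cyclic and fully conjugated.
Tallying contributions gives 3 × 2 = 6 from the double-bond units + 0 from the CH(+) atom = 6.
(This ring is the tropylium cation.)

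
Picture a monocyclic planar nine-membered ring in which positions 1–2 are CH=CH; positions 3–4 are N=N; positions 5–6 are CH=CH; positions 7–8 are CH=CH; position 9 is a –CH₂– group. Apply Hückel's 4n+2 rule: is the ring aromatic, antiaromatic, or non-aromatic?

The CH2 position has four σ bonds — the tetrahedral CH₂ carbon is sp³ and has no p orbital in the ring π system — so the cyclic conjugation is interrupted.
Broken conjugation rules out both aromaticity and antiaromaticity.

Non-aromatic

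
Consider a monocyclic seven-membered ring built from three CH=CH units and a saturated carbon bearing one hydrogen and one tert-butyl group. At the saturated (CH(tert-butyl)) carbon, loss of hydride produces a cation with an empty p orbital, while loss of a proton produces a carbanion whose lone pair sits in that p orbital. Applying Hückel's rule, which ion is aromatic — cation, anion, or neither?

The cation

In either ion the ring is fully conjugated: every atom, including the new sp² carbon, supplies a p orbital.
Cation: 3 × 2 + 0 = 6 π electrons → 4(1)+2, aromatic.
Anion: 3 × 2 + 2 = 8 π electrons → 4(2), antiaromatic.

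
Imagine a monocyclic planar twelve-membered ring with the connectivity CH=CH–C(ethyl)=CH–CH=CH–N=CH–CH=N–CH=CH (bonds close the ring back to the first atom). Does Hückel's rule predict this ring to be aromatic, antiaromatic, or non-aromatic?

Every ring atom contributes a p orbital perpendicular to the ring (every atom in a ring double bond is sp² and brings one electron to the p orbital; each =N– nitrogen is pyridine-type (lone pair in the sp² plane, one electron in the p orbital)), so the π system is cyclic and fully conjugated.
Counting π electrons: 6 × 2 = 12 from the 6 double-bond units.
12 is a 4n count (n = 3), so the planar conjugated ring is antiaromatic.

Antiaromatic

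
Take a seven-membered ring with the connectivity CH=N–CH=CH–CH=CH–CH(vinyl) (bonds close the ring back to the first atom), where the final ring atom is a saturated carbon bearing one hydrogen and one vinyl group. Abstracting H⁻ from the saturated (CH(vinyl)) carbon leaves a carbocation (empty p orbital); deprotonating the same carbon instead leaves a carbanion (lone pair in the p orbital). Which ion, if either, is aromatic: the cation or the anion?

In either ion the ring is fully conjugated: every atom, including the new sp² carbon, supplies a p orbital.
Cation: 3 × 2 + 0 = 6 π electrons → 4(1)+2, aromatic.
Anion: 3 × 2 + 2 = 8 π electrons → 4(2), antiaromatic.

The cation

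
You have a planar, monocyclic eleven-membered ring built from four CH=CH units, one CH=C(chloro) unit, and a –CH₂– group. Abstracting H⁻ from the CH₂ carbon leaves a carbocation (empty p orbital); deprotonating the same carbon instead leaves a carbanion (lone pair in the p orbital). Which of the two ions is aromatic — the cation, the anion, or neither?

The cation

In either ion the ring is fully conjugated: every atom, including the new sp² carbon, supplies a p orbital.
Cation: 5 × 2 + 0 = 10 π electrons → 4(2)+2, aromatic.
Anion: 5 × 2 + 2 = 12 π electrons → 4(3), antiaromatic.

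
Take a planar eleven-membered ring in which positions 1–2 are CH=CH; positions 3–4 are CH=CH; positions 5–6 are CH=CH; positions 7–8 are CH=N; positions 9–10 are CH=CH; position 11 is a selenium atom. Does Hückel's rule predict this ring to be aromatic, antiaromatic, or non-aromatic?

Antiaromatic

All ring atoms are sp² and supply a p orbital to the ring (the double-bond atoms are sp², each contributing one p electron; each sp² =N– keeps its lone pair in-plane and puts one electron into the π system; the selenium donates one lone pair from its p orbital); the conjugation is uninterrupted.
π-electron count: 5 × 2 = 10 from the double-bond units + 2 from the Se atom = 12.
12 is a 4n count (n = 3), so the planar conjugated ring is antiaromatic.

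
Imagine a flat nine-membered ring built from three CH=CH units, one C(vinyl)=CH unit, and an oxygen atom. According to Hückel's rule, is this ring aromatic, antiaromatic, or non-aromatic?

All ring atoms are sp² and supply a p orbital to the ring (every atom in a ring double bond is sp² and brings one electron to the p orbital; the oxygen donates one lone pair from its p orbital); the conjugation is uninterrupted.
Adding the contributions, 4 × 2 = 8 from the double-bond units + 2 from the O atom = 10.
10 = 4(2) + 2, which satisfies Hückel's 4n+2 rule.

Aromatic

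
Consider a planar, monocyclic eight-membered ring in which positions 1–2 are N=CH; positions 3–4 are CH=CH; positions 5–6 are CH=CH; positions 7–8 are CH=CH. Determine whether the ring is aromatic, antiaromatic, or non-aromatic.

Every ring atom contributes a p orbital perpendicular to the ring (the double-bond atoms are sp², each contributing one p electron; the doubly-bonded nitrogens are pyridine-type — their lone pairs lie in the ring plane, leaving one electron in the p orbital), so the π system is cyclic and fully conjugated.
Tallying contributions gives 4 × 2 = 8 from the 4 double-bond units.
8 is a 4n count (n = 2), so the planar conjugated ring is antiaromatic.

Antiaromatic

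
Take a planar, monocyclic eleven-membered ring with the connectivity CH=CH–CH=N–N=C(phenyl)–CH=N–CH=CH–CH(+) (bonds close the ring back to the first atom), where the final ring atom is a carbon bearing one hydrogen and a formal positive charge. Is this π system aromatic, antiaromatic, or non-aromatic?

Aromatic

Check conjugation: the double-bond atoms are sp², each contributing one p electron; each =N– nitrogen is pyridine-type (lone pair in the sp² plane, one electron in the p orbital); the carbocation has an empty p orbital — every position has a p orbital, so the cyclic π system is continuous.
π-electron count: 5 × 2 = 10 from the double-bond units + 0 from the CH(+) atom = 10.
Since 10 = 4·2 + 2, the ring meets the 4n+2 criterion.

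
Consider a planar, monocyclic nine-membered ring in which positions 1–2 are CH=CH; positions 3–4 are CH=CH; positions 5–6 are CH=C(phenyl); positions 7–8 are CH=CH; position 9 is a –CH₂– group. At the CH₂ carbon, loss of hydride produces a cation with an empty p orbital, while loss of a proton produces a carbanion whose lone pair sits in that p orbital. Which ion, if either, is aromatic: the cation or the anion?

Once that carbon is sp², every ring atom has a p orbital and both ions are fully conjugated.
Cation: 4 × 2 + 0 = 8 π electrons → 4(2), antiaromatic.
Anion: 4 × 2 + 2 = 10 π electrons → 4(2)+2, aromatic.

The anion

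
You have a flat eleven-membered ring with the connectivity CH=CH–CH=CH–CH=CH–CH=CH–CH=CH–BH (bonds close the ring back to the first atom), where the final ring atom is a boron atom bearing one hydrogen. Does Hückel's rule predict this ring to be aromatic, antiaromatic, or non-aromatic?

Aromatic

All ring atoms are sp² and supply a p orbital to the ring (the double-bond atoms are sp², each contributing one p electron; the boron has an empty p orbital); the conjugation is uninterrupted.
Adding the contributions, 5 × 2 = 10 from the double-bond units + 0 from the BH atom = 10.
10 = 4(2) + 2, which satisfies Hückel's 4n+2 rule.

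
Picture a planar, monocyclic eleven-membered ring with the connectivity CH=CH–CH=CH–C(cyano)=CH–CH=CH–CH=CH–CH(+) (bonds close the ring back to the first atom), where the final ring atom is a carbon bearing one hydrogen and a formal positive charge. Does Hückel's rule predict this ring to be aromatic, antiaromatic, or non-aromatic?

Aromatic

Every ring atom contributes a p orbital perpendicular to the ring (each doubly-bonded ring atom is sp² with one p-orbital electron; the carbocation has an empty p orbital), so the π system is cyclic and fully conjugated.
Counting π electrons: 5 × 2 = 10 from the double-bond units + 0 from the CH(+) atom = 10.
That gives a 4n+2 count (10, n = 2).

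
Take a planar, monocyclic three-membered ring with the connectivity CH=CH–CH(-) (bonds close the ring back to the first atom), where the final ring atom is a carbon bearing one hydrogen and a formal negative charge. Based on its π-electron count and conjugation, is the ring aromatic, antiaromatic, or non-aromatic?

The p orbitals form a continuous loop: the double-bond atoms are sp², each contributing one p electron; the carbanion's lone pair occupies the p orbital. The ring is fully conjugated.
π-electron count: 1 × 2 = 2 from the double-bond unit + 2 from the CH(-) atom = 4.
A 4n π count (4, n = 1) in a planar conjugated ring means antiaromatic.
(The species described is the cyclopropenyl anion.)

Antiaromatic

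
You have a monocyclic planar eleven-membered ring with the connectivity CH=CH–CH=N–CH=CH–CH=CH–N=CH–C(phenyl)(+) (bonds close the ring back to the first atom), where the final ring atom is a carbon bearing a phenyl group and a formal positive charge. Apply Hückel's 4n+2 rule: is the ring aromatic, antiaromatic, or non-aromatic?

Aromatic

Every ring atom contributes a p orbital perpendicular to the ring (every atom in a ring double bond is sp² and brings one electron to the p orbital; the doubly-bonded nitrogens are pyridine-type — their lone pairs lie in the ring plane, leaving one electron in the p orbital; the carbocation has an empty p orbital), so the π system is cyclic and fully conjugated.
Adding the contributions, 5 × 2 = 10 from the double-bond units + 0 from the C(phenyl)(+) atom = 10.
That gives a 4n+2 count (10, n = 2).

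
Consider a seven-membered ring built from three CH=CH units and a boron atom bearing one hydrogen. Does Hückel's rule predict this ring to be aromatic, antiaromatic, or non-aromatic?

The p orbitals form a continuous loop: the double-bond atoms are sp², each contributing one p electron; the boron has an empty p orbital. The ring is fully conjugated.
Adding the contributions, 3 × 2 = 6 from the double-bond units + 0 from the BH atom = 6.
6 = 4(1) + 2, which satisfies Hückel's 4n+2 rule.

Aromatic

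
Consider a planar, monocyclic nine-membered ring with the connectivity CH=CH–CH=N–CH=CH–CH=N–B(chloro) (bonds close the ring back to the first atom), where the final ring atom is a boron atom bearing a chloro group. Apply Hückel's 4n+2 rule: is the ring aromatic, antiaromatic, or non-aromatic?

All ring atoms are sp² and supply a p orbital to the ring (each doubly-bonded ring atom is sp² with one p-orbital electron; the doubly-bonded nitrogens are pyridine-type — their lone pairs lie in the ring plane, leaving one electron in the p orbital; the boron has an empty p orbital); the conjugation is uninterrupted.
Counting π electrons: 4 × 2 = 8 from the double-bond units + 0 from the B(chloro) atom = 8.
With 8 = 4·2 π electrons, Hückel's rule classifies the planar ring as antiaromatic.

Antiaromatic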